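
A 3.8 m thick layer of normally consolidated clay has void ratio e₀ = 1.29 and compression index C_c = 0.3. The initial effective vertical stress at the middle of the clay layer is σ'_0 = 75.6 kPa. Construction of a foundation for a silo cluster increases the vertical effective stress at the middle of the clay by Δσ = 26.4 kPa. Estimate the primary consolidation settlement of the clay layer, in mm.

S_c ≈ 64.8 mm

Final effective stress: σ'_f = σ'_0 + Δσ = 75.6 + 26.4 = 102 kPa.
Normally consolidated clay, so the full stress increment lies on the virgin compression line:
S_c = C_c·H/(1+e₀)·log₁₀(σ'_f/σ'_0) = 0.3×3.8/(1+1.29)×log₁₀(102/75.6)
    = 0.49782 × 0.13008 = 0.06476 m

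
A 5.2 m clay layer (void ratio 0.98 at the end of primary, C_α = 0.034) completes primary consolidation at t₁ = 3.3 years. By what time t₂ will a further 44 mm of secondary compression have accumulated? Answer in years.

S_s = C_α·H/(1+e_p)·log₁₀(t₂/t₁) ⇒ log₁₀(t₂/t₁) = S_s·(1+e_p)/(C_α·H).
log₁₀(t₂/t₁) = 0.044 × (1+0.98) / (0.034×5.2) = 0.4928
t₂ = t₁ × 10^0.4928 = 3.3 × 3.11 = 10.26 years

t₂ ≈ 10.3 years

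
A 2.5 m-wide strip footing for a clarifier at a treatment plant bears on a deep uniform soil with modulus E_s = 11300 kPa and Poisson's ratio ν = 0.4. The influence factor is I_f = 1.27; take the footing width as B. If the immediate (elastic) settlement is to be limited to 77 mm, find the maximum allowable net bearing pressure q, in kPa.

q ≈ 326 kPa

S_e = q·B·(1−ν²)/E_s · I_f  ⇒  q = S_e·E_s / (B·(1−ν²)·I_f).
q = 0.077 × 11300 / (2.5 × 0.84 × 1.27) = 326.2 kPa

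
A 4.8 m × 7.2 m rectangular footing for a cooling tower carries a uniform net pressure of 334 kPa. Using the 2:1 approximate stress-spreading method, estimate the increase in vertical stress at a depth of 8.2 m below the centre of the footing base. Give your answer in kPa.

By the 2:1 method the load spreads at 1 horizontal : 2 vertical, so at depth z the loaded area has grown by z in each plan dimension:
Δσ = qBL/((B+z)(L+z)) = 334×4.8×7.2/((4.8+8.2)(7.2+8.2)) = 57.658 kPa

Δσ_z ≈ 57.7 kPa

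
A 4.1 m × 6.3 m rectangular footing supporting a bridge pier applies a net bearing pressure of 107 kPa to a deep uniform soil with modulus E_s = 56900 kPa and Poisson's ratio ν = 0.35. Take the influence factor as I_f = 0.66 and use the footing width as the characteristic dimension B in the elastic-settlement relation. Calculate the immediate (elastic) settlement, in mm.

S_e ≈ 4.47 mm

Immediate (elastic) settlement: S_e = q·B·(1−ν²)/E_s · I_f.
S_e = 107 × 4.1 × (1 − 0.35²) / 56900 × 0.66
    = 107 × 4.1 × 0.8775 / 56900 × 0.66
    = 0.004465 m = 4.465 mm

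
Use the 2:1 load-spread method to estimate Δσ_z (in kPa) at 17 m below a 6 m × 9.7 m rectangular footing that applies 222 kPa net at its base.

By the 2:1 method the load spreads at 1 horizontal : 2 vertical, so at depth z the loaded area has grown by z in each plan dimension:
Δσ = qBL/((B+z)(L+z)) = 222×6×9.7/((6+17)(9.7+17)) = 21.04 kPa

Δσ_z ≈ 21 kPa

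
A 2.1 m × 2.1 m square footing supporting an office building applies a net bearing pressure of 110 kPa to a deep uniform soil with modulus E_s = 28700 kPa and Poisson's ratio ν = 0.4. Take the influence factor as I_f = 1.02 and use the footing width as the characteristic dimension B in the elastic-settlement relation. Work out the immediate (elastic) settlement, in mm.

S_e ≈ 6.9 mm

Immediate (elastic) settlement: S_e = q·B·(1−ν²)/E_s · I_f.
S_e = 110 × 2.1 × (1 − 0.4²) / 28700 × 1.02
    = 110 × 2.1 × 0.84 / 28700 × 1.02
    = 0.006896 m = 6.896 mm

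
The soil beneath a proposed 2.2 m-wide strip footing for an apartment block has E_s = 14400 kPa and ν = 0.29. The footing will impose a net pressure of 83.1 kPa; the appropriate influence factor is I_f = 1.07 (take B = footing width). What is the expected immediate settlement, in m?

S_e ≈ 0.0124 m

Immediate (elastic) settlement: S_e = q·B·(1−ν²)/E_s · I_f.
S_e = 83.1 × 2.2 × (1 − 0.29²) / 14400 × 1.07
    = 83.1 × 2.2 × 0.9159 / 14400 × 1.07
    = 0.01244 m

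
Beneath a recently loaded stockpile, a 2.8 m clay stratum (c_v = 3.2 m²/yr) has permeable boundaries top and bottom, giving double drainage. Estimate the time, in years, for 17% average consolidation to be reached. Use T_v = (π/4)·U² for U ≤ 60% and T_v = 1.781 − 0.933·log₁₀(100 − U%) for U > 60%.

Drainage path length: H_d = H/2 = 1.4 m (double drainage).
U ≤ 60%: T_v = (π/4)·U² = (π/4)×0.17² = 0.022698.
t = T_v·H_d²/c_v = 0.022698×1.4²/3.2 = 0.0139 years.

t ≈ 0.0139 years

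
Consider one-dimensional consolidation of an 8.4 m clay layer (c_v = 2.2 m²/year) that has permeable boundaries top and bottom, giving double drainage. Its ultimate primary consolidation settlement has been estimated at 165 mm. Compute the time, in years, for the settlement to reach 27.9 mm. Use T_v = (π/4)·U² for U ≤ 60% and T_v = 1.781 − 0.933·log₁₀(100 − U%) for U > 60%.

t ≈ 0.18 years

Drainage path length: H_d = H/2 = 4.2 m (double drainage).
U = S(t)/S_ult = 27.9/165 = 0.1691.
U ≤ 60%: T_v = (π/4)·U² = (π/4)×0.16909² = 0.022456.
t = T_v·H_d²/c_v = 0.022456×4.2²/2.2 = 0.1801 years.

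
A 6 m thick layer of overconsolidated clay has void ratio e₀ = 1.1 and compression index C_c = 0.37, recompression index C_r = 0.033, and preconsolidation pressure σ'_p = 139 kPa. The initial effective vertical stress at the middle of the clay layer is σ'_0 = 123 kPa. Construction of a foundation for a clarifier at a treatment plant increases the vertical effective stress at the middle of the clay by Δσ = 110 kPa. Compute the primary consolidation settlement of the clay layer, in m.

S_c ≈ 0.242 m

Final effective stress: σ'_f = 123 + 110 = 233 kPa.
σ'_f = 233 > σ'_p = 139 kPa, so the stress path crosses the preconsolidation pressure — recompression up to σ'_p, then virgin compression beyond:
S_c = H/(1+e₀)·[C_r·log₁₀(σ'_p/σ'_0) + C_c·log₁₀(σ'_f/σ'_p)]
    = 6/2.1 × [0.033×log₁₀(139/123) + 0.37×log₁₀(233/139)]
    = 2.8571 × [0.0017526 + 0.083006] = 0.2422 m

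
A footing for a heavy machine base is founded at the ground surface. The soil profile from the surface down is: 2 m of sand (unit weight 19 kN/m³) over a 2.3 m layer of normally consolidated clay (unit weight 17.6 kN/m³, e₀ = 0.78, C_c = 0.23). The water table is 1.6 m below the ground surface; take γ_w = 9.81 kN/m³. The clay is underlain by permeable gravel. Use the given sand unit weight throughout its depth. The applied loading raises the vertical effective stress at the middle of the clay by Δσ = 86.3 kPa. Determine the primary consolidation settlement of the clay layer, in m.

S_c ≈ 0.142 m

Mid-depth of clay below the ground surface: z = 2 + 2.3/2 = 3.15 m.
Total vertical stress at mid-clay: σ_v = 19×2 + 17.6×1.15 = 58.24 kPa.
Pore pressure: u = 9.81×(3.15 − 1.6) = 15.206 kPa.
Initial effective stress: σ'_0 = σ_v − u = 58.24 − 15.206 = 43.034 kPa.
Final effective stress: σ'_f = σ'_0 + Δσ = 43.034 + 86.3 = 129.33 kPa.
Normally consolidated clay, so the full stress increment lies on the virgin compression line:
S_c = C_c·H/(1+e₀)·log₁₀(σ'_f/σ'_0) = 0.23×2.3/(1+0.78)×log₁₀(129.33/43.034)
    = 0.29719 × 0.47789 = 0.142 m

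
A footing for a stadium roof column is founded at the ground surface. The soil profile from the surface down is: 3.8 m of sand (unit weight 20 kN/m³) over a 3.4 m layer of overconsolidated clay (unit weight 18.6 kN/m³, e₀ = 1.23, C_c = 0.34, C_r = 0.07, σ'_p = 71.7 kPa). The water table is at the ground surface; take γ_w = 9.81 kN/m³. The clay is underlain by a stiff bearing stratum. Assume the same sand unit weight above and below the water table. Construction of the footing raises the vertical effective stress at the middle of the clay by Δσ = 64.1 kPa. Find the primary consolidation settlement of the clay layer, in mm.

Mid-depth of clay below the ground surface: z = 3.8 + 3.4/2 = 5.5 m.
Total vertical stress at mid-clay: σ_v = 20×3.8 + 18.6×1.7 = 107.62 kPa.
Pore pressure: u = 9.81×(5.5 − 0) = 53.955 kPa.
Initial effective stress: σ'_0 = σ_v − u = 107.62 − 53.955 = 53.665 kPa.
Final effective stress: σ'_f = 53.665 + 64.1 = 117.76 kPa.
σ'_f = 117.76 > σ'_p = 71.7 kPa, so the stress path crosses the preconsolidation pressure — recompression up to σ'_p, then virgin compression beyond:
S_c = H/(1+e₀)·[C_r·log₁₀(σ'_p/σ'_0) + C_c·log₁₀(σ'_f/σ'_p)]
    = 3.4/2.23 × [0.07×log₁₀(71.7/53.665) + 0.34×log₁₀(117.76/71.7)]
    = 1.5247 × [0.008808 + 0.073263] = 0.1251 m

S_c ≈ 125 mm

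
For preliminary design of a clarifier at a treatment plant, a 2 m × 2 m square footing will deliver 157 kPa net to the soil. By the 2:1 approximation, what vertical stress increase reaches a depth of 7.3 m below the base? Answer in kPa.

By the 2:1 method the load spreads at 1 horizontal : 2 vertical, so at depth z the loaded area has grown by z in each plan dimension:
Δσ = qBL/((B+z)(L+z)) = 157×2×2/((2+7.3)(2+7.3)) = 7.261 kPa

Δσ_z ≈ 7.26 kPa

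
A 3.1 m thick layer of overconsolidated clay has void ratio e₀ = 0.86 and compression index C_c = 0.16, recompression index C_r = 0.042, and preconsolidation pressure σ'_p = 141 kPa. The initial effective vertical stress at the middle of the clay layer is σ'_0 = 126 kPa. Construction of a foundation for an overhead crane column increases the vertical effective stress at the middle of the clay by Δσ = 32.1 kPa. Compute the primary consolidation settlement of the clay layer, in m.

S_c ≈ 0.0167 m

Final effective stress: σ'_f = 126 + 32.1 = 158.1 kPa.
σ'_f = 158.1 > σ'_p = 141 kPa, so the stress path crosses the preconsolidation pressure — recompression up to σ'_p, then virgin compression beyond:
S_c = H/(1+e₀)·[C_r·log₁₀(σ'_p/σ'_0) + C_c·log₁₀(σ'_f/σ'_p)]
    = 3.1/1.86 × [0.042×log₁₀(141/126) + 0.16×log₁₀(158.1/141)]
    = 1.6667 × [0.0020516 + 0.007954] = 0.01668 m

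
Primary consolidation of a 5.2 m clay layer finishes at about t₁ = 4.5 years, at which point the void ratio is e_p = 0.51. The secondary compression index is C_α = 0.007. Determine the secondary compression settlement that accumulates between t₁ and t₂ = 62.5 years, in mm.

Secondary compression: S_s = C_α·H/(1+e_p)·log₁₀(t₂/t₁)
S_s = 0.007×5.2/(1+0.51)×log₁₀(62.5/4.5)
    = 0.02411 × 1.143 = 0.02755 m

S_s ≈ 27.5 mm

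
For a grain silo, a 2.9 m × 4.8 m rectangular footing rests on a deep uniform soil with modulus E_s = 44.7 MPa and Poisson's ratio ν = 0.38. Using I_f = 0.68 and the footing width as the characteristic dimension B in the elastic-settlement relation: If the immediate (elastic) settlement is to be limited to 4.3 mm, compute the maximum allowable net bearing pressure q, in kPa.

q ≈ 114 kPa

E_s = 44.7 MPa = 44700 kPa.
S_e = q·B·(1−ν²)/E_s · I_f  ⇒  q = S_e·E_s / (B·(1−ν²)·I_f).
q = 0.0043 × 44700 / (2.9 × 0.8556 × 0.68) = 113.9 kPa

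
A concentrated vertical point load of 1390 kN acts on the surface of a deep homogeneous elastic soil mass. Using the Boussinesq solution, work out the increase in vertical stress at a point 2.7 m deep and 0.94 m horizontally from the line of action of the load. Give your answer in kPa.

Boussinesq vertical stress below a point load on an elastic half-space:
Δσ_z = 3P/(2πz²) · [1 + (r/z)²]^(−5/2)
r/z = 0.94/2.7 = 0.34815; [1+(r/z)²]^(−5/2) = 0.75125.
Δσ_z = 3×1390/(2π×2.7²) × 0.75125 = 91.039 × 0.75125 = 68.39 kPa

Δσ_z ≈ 68.4 kPa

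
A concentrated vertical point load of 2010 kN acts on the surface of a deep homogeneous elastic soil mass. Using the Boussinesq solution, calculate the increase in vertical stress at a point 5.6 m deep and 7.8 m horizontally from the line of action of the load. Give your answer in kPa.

Boussinesq vertical stress below a point load on an elastic half-space:
Δσ_z = 3P/(2πz²) · [1 + (r/z)²]^(−5/2)
r/z = 7.8/5.6 = 1.3929; [1+(r/z)²]^(−5/2) = 0.06747.
Δσ_z = 3×2010/(2π×5.6²) × 0.06747 = 30.603 × 0.06747 = 2.065 kPa

Δσ_z ≈ 2.06 kPa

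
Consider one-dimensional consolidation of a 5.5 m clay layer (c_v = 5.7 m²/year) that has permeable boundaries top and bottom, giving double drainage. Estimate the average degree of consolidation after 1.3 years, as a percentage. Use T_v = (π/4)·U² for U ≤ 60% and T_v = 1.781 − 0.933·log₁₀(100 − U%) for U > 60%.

Drainage path length: H_d = H/2 = 2.75 m (double drainage).
T_v = c_v·t/H_d² = 5.7×1.3/2.75² = 0.97983.
T_v = 0.97983 corresponds to the U > 60% branch:
U = 1 − 10^((1.781 − T_v)/0.933)/100 = 0.9278

U ≈ 92.8 %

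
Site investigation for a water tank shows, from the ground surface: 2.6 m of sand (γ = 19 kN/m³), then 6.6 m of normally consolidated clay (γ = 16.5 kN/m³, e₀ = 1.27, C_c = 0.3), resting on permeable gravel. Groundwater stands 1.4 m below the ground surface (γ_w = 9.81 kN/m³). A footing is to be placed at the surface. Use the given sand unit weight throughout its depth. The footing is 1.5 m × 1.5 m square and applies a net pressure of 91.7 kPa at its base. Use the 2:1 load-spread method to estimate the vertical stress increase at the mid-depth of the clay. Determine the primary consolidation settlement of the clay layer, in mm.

Mid-depth of clay below the ground surface: z = 2.6 + 6.6/2 = 5.9 m.
Total vertical stress at mid-clay: σ_v = 19×2.6 + 16.5×3.3 = 103.85 kPa.
Pore pressure: u = 9.81×(5.9 − 1.4) = 44.145 kPa.
Initial effective stress: σ'_0 = σ_v − u = 103.85 − 44.145 = 59.705 kPa.
Stress increase at mid-clay by the 2:1 spreading method:
Δσ = qBL/((B+z)(L+z)) = 91.7×1.5×1.5/((1.5+5.9)(1.5+5.9)) = 3.7678 kPa
Final effective stress: σ'_f = σ'_0 + Δσ = 59.705 + 3.7678 = 63.473 kPa.
Normally consolidated clay, so the full stress increment lies on the virgin compression line:
S_c = C_c·H/(1+e₀)·log₁₀(σ'_f/σ'_0) = 0.3×6.6/(1+1.27)×log₁₀(63.473/59.705)
    = 0.87225 × 0.026578 = 0.02318 m

S_c ≈ 23.2 mm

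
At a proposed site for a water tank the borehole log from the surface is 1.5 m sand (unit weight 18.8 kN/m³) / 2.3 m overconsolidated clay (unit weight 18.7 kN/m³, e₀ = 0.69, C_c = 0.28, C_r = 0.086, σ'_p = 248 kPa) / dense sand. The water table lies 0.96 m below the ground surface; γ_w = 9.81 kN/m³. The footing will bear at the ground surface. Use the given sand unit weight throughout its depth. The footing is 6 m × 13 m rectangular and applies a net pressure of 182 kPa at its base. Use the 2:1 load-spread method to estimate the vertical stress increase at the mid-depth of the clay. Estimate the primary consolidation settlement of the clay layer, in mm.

Mid-depth of clay below the ground surface: z = 1.5 + 2.3/2 = 2.65 m.
Total vertical stress at mid-clay: σ_v = 18.8×1.5 + 18.7×1.15 = 49.705 kPa.
Pore pressure: u = 9.81×(2.65 − 0.96) = 16.579 kPa.
Initial effective stress: σ'_0 = σ_v − u = 49.705 − 16.579 = 33.126 kPa.
Stress increase at mid-clay by the 2:1 spreading method:
Δσ = qBL/((B+z)(L+z)) = 182×6×13/((6+2.65)(13+2.65)) = 104.87 kPa
Final effective stress: σ'_f = 33.126 + 104.87 = 138 kPa.
σ'_f = 138 ≤ σ'_p = 248 kPa, so the clay remains overconsolidated and only the recompression index applies:
S_c = C_r·H/(1+e₀)·log₁₀(σ'_f/σ'_0) = 0.086×2.3/1.69×log₁₀(138/33.126)
    = 0.11704 × 0.61971 = 0.07253 m

S_c ≈ 72.5 mm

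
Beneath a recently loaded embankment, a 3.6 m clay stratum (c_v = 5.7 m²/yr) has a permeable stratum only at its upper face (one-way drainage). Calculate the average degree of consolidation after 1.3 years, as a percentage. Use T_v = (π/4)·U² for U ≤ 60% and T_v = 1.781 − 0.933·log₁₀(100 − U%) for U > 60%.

U ≈ 80.2 %

Drainage path length: H_d = H = 3.6 m (single drainage).
T_v = c_v·t/H_d² = 5.7×1.3/3.6² = 0.57176.
T_v = 0.57176 corresponds to the U > 60% branch:
U = 1 − 10^((1.781 − T_v)/0.933)/100 = 0.8023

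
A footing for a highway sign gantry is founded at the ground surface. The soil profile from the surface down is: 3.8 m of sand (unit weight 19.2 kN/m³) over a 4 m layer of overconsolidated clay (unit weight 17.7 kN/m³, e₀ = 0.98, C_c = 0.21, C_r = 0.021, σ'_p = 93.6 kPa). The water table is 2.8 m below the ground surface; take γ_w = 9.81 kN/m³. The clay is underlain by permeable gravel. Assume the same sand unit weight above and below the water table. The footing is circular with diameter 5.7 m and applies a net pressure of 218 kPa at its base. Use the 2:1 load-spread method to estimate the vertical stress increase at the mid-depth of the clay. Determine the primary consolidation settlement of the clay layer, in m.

S_c ≈ 0.0672 m

Mid-depth of clay below the ground surface: z = 3.8 + 4/2 = 5.8 m.
Total vertical stress at mid-clay: σ_v = 19.2×3.8 + 17.7×2 = 108.36 kPa.
Pore pressure: u = 9.81×(5.8 − 2.8) = 29.43 kPa.
Initial effective stress: σ'_0 = σ_v − u = 108.36 − 29.43 = 78.93 kPa.
Stress increase at mid-clay by the 2:1 spreading method:
Δσ ≈ qD²/(D+z)² = 218×5.7²/(5.7+5.8)² = 53.556 kPa
Final effective stress: σ'_f = 78.93 + 53.556 = 132.49 kPa.
σ'_f = 132.49 > σ'_p = 93.6 kPa, so the stress path crosses the preconsolidation pressure — recompression up to σ'_p, then virgin compression beyond:
S_c = H/(1+e₀)·[C_r·log₁₀(σ'_p/σ'_0) + C_c·log₁₀(σ'_f/σ'_p)]
    = 4/1.98 × [0.021×log₁₀(93.6/78.93) + 0.21×log₁₀(132.49/93.6)]
    = 2.0202 × [0.0015547 + 0.031691] = 0.06716 m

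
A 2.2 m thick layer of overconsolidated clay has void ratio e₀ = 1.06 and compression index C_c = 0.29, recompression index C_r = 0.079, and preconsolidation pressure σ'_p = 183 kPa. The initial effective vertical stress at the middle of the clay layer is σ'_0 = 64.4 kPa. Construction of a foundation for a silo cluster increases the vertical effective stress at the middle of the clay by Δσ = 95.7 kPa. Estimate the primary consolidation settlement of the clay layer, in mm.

S_c ≈ 33.4 mm

Final effective stress: σ'_f = 64.4 + 95.7 = 160.1 kPa.
σ'_f = 160.1 ≤ σ'_p = 183 kPa, so the clay remains overconsolidated and only the recompression index applies:
S_c = C_r·H/(1+e₀)·log₁₀(σ'_f/σ'_0) = 0.079×2.2/2.06×log₁₀(160.1/64.4)
    = 0.084372 × 0.39551 = 0.03337 m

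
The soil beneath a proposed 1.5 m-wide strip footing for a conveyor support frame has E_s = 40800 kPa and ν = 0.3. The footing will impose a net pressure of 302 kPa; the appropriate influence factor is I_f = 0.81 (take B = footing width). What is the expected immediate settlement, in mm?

S_e ≈ 8.18 mm

Immediate (elastic) settlement: S_e = q·B·(1−ν²)/E_s · I_f.
S_e = 302 × 1.5 × (1 − 0.3²) / 40800 × 0.81
    = 302 × 1.5 × 0.91 / 40800 × 0.81
    = 0.008184 m = 8.184 mm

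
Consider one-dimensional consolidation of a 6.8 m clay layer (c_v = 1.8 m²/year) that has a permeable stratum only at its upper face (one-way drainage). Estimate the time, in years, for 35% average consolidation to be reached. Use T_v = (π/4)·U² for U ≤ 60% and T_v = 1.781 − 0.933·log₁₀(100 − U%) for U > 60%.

Drainage path length: H_d = H = 6.8 m (single drainage).
U ≤ 60%: T_v = (π/4)·U² = (π/4)×0.35² = 0.096211.
t = T_v·H_d²/c_v = 0.096211×6.8²/1.8 = 2.472 years.

t ≈ 2.47 years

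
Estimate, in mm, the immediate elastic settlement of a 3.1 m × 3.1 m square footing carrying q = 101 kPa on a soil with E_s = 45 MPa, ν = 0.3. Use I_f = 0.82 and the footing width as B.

Immediate (elastic) settlement: S_e = q·B·(1−ν²)/E_s · I_f.
E_s = 45 MPa = 45000 kPa.
S_e = 101 × 3.1 × (1 − 0.3²) / 45000 × 0.82
    = 101 × 3.1 × 0.91 / 45000 × 0.82
    = 0.005192 m = 5.192 mm

S_e ≈ 5.19 mm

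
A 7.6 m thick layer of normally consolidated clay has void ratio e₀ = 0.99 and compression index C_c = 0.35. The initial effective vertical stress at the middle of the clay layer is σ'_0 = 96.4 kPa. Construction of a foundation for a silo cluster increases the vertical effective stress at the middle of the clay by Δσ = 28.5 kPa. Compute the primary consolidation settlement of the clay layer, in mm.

Final effective stress: σ'_f = σ'_0 + Δσ = 96.4 + 28.5 = 124.9 kPa.
Normally consolidated clay, so the full stress increment lies on the virgin compression line:
S_c = C_c·H/(1+e₀)·log₁₀(σ'_f/σ'_0) = 0.35×7.6/(1+0.99)×log₁₀(124.9/96.4)
    = 1.3367 × 0.11249 = 0.1504 m

S_c ≈ 150 mm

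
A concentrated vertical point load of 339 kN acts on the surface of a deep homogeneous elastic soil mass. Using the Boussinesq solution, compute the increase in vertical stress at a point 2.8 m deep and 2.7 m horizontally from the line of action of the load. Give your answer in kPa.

Δσ_z ≈ 3.99 kPa

Boussinesq vertical stress below a point load on an elastic half-space:
Δσ_z = 3P/(2πz²) · [1 + (r/z)²]^(−5/2)
r/z = 2.7/2.8 = 0.96429; [1+(r/z)²]^(−5/2) = 0.19328.
Δσ_z = 3×339/(2π×2.8²) × 0.19328 = 20.645 × 0.19328 = 3.99 kPa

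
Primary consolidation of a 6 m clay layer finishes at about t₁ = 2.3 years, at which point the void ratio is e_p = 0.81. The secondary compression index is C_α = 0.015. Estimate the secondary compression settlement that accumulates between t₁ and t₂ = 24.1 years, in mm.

Secondary compression: S_s = C_α·H/(1+e_p)·log₁₀(t₂/t₁)
S_s = 0.015×6/(1+0.81)×log₁₀(24.1/2.3)
    = 0.04972 × 1.02 = 0.05073 m

S_s ≈ 50.7 mm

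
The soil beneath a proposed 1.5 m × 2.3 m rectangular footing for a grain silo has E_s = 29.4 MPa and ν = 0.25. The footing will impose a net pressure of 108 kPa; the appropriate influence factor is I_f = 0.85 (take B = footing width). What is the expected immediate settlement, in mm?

Immediate (elastic) settlement: S_e = q·B·(1−ν²)/E_s · I_f.
E_s = 29.4 MPa = 29400 kPa.
S_e = 108 × 1.5 × (1 − 0.25²) / 29400 × 0.85
    = 108 × 1.5 × 0.9375 / 29400 × 0.85
    = 0.004391 m = 4.391 mm

S_e ≈ 4.39 mm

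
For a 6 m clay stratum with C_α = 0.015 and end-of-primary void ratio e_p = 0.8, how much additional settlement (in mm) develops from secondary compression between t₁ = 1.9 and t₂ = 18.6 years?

Secondary compression: S_s = C_α·H/(1+e_p)·log₁₀(t₂/t₁)
S_s = 0.015×6/(1+0.8)×log₁₀(18.6/1.9)
    = 0.05 × 0.9908 = 0.04954 m

S_s ≈ 49.5 mm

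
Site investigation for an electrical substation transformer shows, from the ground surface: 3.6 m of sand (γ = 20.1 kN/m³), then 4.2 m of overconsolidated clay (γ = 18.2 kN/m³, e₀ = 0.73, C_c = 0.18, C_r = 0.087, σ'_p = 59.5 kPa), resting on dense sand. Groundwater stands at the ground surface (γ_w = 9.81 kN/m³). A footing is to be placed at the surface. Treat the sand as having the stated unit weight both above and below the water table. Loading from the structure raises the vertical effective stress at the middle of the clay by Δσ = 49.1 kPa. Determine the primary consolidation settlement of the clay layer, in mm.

Mid-depth of clay below the ground surface: z = 3.6 + 4.2/2 = 5.7 m.
Total vertical stress at mid-clay: σ_v = 20.1×3.6 + 18.2×2.1 = 110.58 kPa.
Pore pressure: u = 9.81×(5.7 − 0) = 55.917 kPa.
Initial effective stress: σ'_0 = σ_v − u = 110.58 − 55.917 = 54.663 kPa.
Final effective stress: σ'_f = 54.663 + 49.1 = 103.76 kPa.
σ'_f = 103.76 > σ'_p = 59.5 kPa, so the stress path crosses the preconsolidation pressure — recompression up to σ'_p, then virgin compression beyond:
S_c = H/(1+e₀)·[C_r·log₁₀(σ'_p/σ'_0) + C_c·log₁₀(σ'_f/σ'_p)]
    = 4.2/1.73 × [0.087×log₁₀(59.5/54.663) + 0.18×log₁₀(103.76/59.5)]
    = 2.4277 × [0.0032036 + 0.043472] = 0.1133 m

S_c ≈ 113 mm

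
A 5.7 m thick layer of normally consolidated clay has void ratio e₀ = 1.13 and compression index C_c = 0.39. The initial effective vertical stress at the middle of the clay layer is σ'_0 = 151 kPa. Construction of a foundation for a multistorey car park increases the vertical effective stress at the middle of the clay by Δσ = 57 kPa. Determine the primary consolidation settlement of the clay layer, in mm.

Final effective stress: σ'_f = σ'_0 + Δσ = 151 + 57 = 208 kPa.
Normally consolidated clay, so the full stress increment lies on the virgin compression line:
S_c = C_c·H/(1+e₀)·log₁₀(σ'_f/σ'_0) = 0.39×5.7/(1+1.13)×log₁₀(208/151)
    = 1.0437 × 0.13909 = 0.1452 m

S_c ≈ 145 mm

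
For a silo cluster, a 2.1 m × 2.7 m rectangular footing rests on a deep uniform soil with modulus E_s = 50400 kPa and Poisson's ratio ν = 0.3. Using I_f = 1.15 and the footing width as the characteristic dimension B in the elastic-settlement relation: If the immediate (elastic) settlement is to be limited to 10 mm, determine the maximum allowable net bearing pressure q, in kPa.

S_e = q·B·(1−ν²)/E_s · I_f  ⇒  q = S_e·E_s / (B·(1−ν²)·I_f).
q = 0.01 × 50400 / (2.1 × 0.91 × 1.15) = 229.3 kPa

q ≈ 229 kPa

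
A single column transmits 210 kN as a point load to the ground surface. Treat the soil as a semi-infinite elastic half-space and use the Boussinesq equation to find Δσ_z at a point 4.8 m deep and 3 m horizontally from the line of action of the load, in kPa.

Boussinesq vertical stress below a point load on an elastic half-space:
Δσ_z = 3P/(2πz²) · [1 + (r/z)²]^(−5/2)
r/z = 3/4.8 = 0.625; [1+(r/z)²]^(−5/2) = 0.43851.
Δσ_z = 3×210/(2π×4.8²) × 0.43851 = 4.3519 × 0.43851 = 1.908 kPa

Δσ_z ≈ 1.91 kPa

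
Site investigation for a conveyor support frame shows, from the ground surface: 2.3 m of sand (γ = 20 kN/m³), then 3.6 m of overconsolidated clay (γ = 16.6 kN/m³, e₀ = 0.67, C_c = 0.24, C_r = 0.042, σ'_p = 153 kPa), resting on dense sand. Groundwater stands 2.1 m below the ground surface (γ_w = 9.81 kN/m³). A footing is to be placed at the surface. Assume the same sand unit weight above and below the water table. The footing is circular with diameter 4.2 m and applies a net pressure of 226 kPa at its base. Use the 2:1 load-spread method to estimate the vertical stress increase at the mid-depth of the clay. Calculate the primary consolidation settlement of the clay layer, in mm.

Mid-depth of clay below the ground surface: z = 2.3 + 3.6/2 = 4.1 m.
Total vertical stress at mid-clay: σ_v = 20×2.3 + 16.6×1.8 = 75.88 kPa.
Pore pressure: u = 9.81×(4.1 − 2.1) = 19.62 kPa.
Initial effective stress: σ'_0 = σ_v − u = 75.88 − 19.62 = 56.26 kPa.
Stress increase at mid-clay by the 2:1 spreading method:
Δσ ≈ qD²/(D+z)² = 226×4.2²/(4.2+4.1)² = 57.87 kPa
Final effective stress: σ'_f = 56.26 + 57.87 = 114.13 kPa.
σ'_f = 114.13 ≤ σ'_p = 153 kPa, so the clay remains overconsolidated and only the recompression index applies:
S_c = C_r·H/(1+e₀)·log₁₀(σ'_f/σ'_0) = 0.042×3.6/1.67×log₁₀(114.13/56.26)
    = 0.090539 × 0.3072 = 0.02781 m

S_c ≈ 27.8 mm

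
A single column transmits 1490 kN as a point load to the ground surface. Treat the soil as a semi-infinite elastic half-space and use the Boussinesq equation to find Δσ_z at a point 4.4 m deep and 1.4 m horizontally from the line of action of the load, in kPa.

Boussinesq vertical stress below a point load on an elastic half-space:
Δσ_z = 3P/(2πz²) · [1 + (r/z)²]^(−5/2)
r/z = 1.4/4.4 = 0.31818; [1+(r/z)²]^(−5/2) = 0.78577.
Δσ_z = 3×1490/(2π×4.4²) × 0.78577 = 36.747 × 0.78577 = 28.87 kPa

Δσ_z ≈ 28.9 kPa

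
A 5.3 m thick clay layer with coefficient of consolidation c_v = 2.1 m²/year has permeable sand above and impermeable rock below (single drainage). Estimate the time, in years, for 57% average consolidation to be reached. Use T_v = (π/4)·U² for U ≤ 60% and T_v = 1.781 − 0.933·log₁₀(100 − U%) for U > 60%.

t ≈ 3.41 years

Drainage path length: H_d = H = 5.3 m (single drainage).
U ≤ 60%: T_v = (π/4)·U² = (π/4)×0.57² = 0.25518.
t = T_v·H_d²/c_v = 0.25518×5.3²/2.1 = 3.413 years.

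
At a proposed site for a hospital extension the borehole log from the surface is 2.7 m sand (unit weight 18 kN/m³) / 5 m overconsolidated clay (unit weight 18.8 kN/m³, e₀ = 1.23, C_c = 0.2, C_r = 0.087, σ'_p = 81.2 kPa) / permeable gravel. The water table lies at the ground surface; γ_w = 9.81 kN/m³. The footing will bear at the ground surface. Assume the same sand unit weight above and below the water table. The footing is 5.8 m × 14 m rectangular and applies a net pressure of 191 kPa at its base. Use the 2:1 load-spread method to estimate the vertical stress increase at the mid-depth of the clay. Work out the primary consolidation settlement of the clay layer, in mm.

S_c ≈ 124 mm

Mid-depth of clay below the ground surface: z = 2.7 + 5/2 = 5.2 m.
Total vertical stress at mid-clay: σ_v = 18×2.7 + 18.8×2.5 = 95.6 kPa.
Pore pressure: u = 9.81×(5.2 − 0) = 51.012 kPa.
Initial effective stress: σ'_0 = σ_v − u = 95.6 − 51.012 = 44.588 kPa.
Stress increase at mid-clay by the 2:1 spreading method:
Δσ = qBL/((B+z)(L+z)) = 191×5.8×14/((5.8+5.2)(14+5.2)) = 73.434 kPa
Final effective stress: σ'_f = 44.588 + 73.434 = 118.02 kPa.
σ'_f = 118.02 > σ'_p = 81.2 kPa, so the stress path crosses the preconsolidation pressure — recompression up to σ'_p, then virgin compression beyond:
S_c = H/(1+e₀)·[C_r·log₁₀(σ'_p/σ'_0) + C_c·log₁₀(σ'_f/σ'_p)]
    = 5/2.23 × [0.087×log₁₀(81.2/44.588) + 0.2×log₁₀(118.02/81.2)]
    = 2.2422 × [0.022649 + 0.03248] = 0.1236 m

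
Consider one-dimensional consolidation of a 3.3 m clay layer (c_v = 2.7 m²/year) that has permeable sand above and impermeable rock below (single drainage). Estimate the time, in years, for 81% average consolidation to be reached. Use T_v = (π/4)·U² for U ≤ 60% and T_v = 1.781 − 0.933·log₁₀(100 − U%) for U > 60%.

t ≈ 2.37 years

Drainage path length: H_d = H = 3.3 m (single drainage).
U > 60%: T_v = 1.781 − 0.933·log₁₀(100 − 81) = 0.58792.
t = T_v·H_d²/c_v = 0.58792×3.3²/2.7 = 2.371 years.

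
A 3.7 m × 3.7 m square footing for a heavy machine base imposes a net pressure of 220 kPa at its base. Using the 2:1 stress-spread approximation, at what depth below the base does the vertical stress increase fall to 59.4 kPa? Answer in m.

2:1 spreading — at depth z the loaded area has grown by z in each plan dimension:
qB²/(B+z)² = Δσ_z ⇒ z = B(√(q/Δσ_z) − 1) = 3.7×(√(220/59.4) − 1) = 3.421 m

z ≈ 3.42 m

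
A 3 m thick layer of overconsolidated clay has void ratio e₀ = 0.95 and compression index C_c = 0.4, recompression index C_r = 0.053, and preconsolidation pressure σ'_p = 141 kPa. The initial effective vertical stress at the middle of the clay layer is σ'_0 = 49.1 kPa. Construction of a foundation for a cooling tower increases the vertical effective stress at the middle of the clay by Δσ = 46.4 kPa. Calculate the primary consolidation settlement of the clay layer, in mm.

S_c ≈ 23.6 mm

Final effective stress: σ'_f = 49.1 + 46.4 = 95.5 kPa.
σ'_f = 95.5 ≤ σ'_p = 141 kPa, so the clay remains overconsolidated and only the recompression index applies:
S_c = C_r·H/(1+e₀)·log₁₀(σ'_f/σ'_0) = 0.053×3/1.95×log₁₀(95.5/49.1)
    = 0.081541 × 0.28892 = 0.02356 m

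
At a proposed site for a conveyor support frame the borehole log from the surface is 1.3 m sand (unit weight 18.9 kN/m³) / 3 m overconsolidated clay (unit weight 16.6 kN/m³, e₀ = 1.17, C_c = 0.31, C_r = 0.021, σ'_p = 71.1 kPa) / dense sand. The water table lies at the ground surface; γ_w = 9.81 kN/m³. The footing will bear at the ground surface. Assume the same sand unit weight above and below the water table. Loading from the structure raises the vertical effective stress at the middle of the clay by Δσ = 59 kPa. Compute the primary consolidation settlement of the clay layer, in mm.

S_c ≈ 39.1 mm

Mid-depth of clay below the ground surface: z = 1.3 + 3/2 = 2.8 m.
Total vertical stress at mid-clay: σ_v = 18.9×1.3 + 16.6×1.5 = 49.47 kPa.
Pore pressure: u = 9.81×(2.8 − 0) = 27.468 kPa.
Initial effective stress: σ'_0 = σ_v − u = 49.47 − 27.468 = 22.002 kPa.
Final effective stress: σ'_f = 22.002 + 59 = 81.002 kPa.
σ'_f = 81.002 > σ'_p = 71.1 kPa, so the stress path crosses the preconsolidation pressure — recompression up to σ'_p, then virgin compression beyond:
S_c = H/(1+e₀)·[C_r·log₁₀(σ'_p/σ'_0) + C_c·log₁₀(σ'_f/σ'_p)]
    = 3/2.17 × [0.021×log₁₀(71.1/22.002) + 0.31×log₁₀(81.002/71.1)]
    = 1.3825 × [0.010698 + 0.017554] = 0.03906 m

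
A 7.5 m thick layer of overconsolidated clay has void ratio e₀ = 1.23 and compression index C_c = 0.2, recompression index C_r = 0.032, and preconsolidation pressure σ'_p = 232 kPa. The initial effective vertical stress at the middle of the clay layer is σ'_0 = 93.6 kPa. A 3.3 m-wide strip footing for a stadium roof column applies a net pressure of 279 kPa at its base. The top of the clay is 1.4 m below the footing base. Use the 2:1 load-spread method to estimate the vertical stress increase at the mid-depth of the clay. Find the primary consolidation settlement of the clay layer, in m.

S_c ≈ 0.0361 m

Mid-depth of clay below the footing base: z = 1.4 + 7.5/2 = 5.15 m.
Stress increase at mid-clay by the 2:1 spreading method:
Δσ = qB/(B+z) = 279×3.3/(3.3+5.15) = 108.96 kPa
Final effective stress: σ'_f = 93.6 + 108.96 = 202.56 kPa.
σ'_f = 202.56 ≤ σ'_p = 232 kPa, so the clay remains overconsolidated and only the recompression index applies:
S_c = C_r·H/(1+e₀)·log₁₀(σ'_f/σ'_0) = 0.032×7.5/2.23×log₁₀(202.56/93.6)
    = 0.10762 × 0.33528 = 0.03608 m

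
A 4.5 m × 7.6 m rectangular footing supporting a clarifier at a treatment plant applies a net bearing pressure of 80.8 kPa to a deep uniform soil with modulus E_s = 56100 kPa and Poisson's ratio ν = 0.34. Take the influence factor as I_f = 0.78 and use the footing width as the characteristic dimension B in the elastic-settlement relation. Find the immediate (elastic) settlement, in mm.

S_e ≈ 4.47 mm

Immediate (elastic) settlement: S_e = q·B·(1−ν²)/E_s · I_f.
S_e = 80.8 × 4.5 × (1 − 0.34²) / 56100 × 0.78
    = 80.8 × 4.5 × 0.8844 / 56100 × 0.78
    = 0.004471 m = 4.471 mm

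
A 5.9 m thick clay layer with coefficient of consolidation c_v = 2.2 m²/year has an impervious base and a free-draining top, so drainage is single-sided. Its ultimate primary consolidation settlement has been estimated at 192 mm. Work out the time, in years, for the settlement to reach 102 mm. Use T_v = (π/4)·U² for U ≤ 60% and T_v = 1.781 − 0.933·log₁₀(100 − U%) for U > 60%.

t ≈ 3.51 years

Drainage path length: H_d = H = 5.9 m (single drainage).
U = S(t)/S_ult = 102/192 = 0.5312.
U ≤ 60%: T_v = (π/4)·U² = (π/4)×0.53125² = 0.22166.
t = T_v·H_d²/c_v = 0.22166×5.9²/2.2 = 3.507 years.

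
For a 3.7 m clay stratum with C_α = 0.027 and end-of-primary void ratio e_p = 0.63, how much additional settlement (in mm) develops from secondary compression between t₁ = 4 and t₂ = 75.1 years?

S_s ≈ 78.1 mm

Secondary compression: S_s = C_α·H/(1+e_p)·log₁₀(t₂/t₁)
S_s = 0.027×3.7/(1+0.63)×log₁₀(75.1/4)
    = 0.06129 × 1.274 = 0.07806 m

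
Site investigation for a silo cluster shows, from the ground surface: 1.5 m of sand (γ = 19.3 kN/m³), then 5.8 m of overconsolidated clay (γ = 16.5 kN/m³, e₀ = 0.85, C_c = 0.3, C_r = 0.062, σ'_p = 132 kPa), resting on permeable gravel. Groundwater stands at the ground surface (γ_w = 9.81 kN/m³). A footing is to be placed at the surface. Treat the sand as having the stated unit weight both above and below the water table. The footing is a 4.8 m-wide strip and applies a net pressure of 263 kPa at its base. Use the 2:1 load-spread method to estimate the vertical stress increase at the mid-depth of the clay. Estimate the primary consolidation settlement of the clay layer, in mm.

Mid-depth of clay below the ground surface: z = 1.5 + 5.8/2 = 4.4 m.
Total vertical stress at mid-clay: σ_v = 19.3×1.5 + 16.5×2.9 = 76.8 kPa.
Pore pressure: u = 9.81×(4.4 − 0) = 43.164 kPa.
Initial effective stress: σ'_0 = σ_v − u = 76.8 − 43.164 = 33.636 kPa.
Stress increase at mid-clay by the 2:1 spreading method:
Δσ = qB/(B+z) = 263×4.8/(4.8+4.4) = 137.22 kPa
Final effective stress: σ'_f = 33.636 + 137.22 = 170.86 kPa.
σ'_f = 170.86 > σ'_p = 132 kPa, so the stress path crosses the preconsolidation pressure — recompression up to σ'_p, then virgin compression beyond:
S_c = H/(1+e₀)·[C_r·log₁₀(σ'_p/σ'_0) + C_c·log₁₀(σ'_f/σ'_p)]
    = 5.8/1.85 × [0.062×log₁₀(132/33.636) + 0.3×log₁₀(170.86/132)]
    = 3.1351 × [0.036814 + 0.03362] = 0.2208 m

S_c ≈ 221 mm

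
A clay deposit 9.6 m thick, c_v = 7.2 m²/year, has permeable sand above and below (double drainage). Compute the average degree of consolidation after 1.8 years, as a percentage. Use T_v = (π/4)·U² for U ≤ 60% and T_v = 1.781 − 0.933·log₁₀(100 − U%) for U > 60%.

U ≈ 79.8 %

Drainage path length: H_d = H/2 = 4.8 m (double drainage).
T_v = c_v·t/H_d² = 7.2×1.8/4.8² = 0.5625.
T_v = 0.5625 corresponds to the U > 60% branch:
U = 1 − 10^((1.781 − T_v)/0.933)/100 = 0.7977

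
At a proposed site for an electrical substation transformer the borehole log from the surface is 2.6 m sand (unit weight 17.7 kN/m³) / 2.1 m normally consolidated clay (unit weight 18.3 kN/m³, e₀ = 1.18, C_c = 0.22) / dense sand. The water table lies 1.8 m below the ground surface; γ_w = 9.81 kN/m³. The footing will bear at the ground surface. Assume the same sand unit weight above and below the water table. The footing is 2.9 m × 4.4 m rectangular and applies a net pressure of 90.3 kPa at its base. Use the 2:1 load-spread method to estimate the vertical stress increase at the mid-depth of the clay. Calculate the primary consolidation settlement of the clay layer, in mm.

Mid-depth of clay below the ground surface: z = 2.6 + 2.1/2 = 3.65 m.
Total vertical stress at mid-clay: σ_v = 17.7×2.6 + 18.3×1.05 = 65.235 kPa.
Pore pressure: u = 9.81×(3.65 − 1.8) = 18.149 kPa.
Initial effective stress: σ'_0 = σ_v − u = 65.235 − 18.149 = 47.086 kPa.
Stress increase at mid-clay by the 2:1 spreading method:
Δσ = qBL/((B+z)(L+z)) = 90.3×2.9×4.4/((2.9+3.65)(4.4+3.65)) = 21.853 kPa
Final effective stress: σ'_f = σ'_0 + Δσ = 47.086 + 21.853 = 68.939 kPa.
Normally consolidated clay, so the full stress increment lies on the virgin compression line:
S_c = C_c·H/(1+e₀)·log₁₀(σ'_f/σ'_0) = 0.22×2.1/(1+1.18)×log₁₀(68.939/47.086)
    = 0.21193 × 0.16557 = 0.03509 m

S_c ≈ 35.1 mm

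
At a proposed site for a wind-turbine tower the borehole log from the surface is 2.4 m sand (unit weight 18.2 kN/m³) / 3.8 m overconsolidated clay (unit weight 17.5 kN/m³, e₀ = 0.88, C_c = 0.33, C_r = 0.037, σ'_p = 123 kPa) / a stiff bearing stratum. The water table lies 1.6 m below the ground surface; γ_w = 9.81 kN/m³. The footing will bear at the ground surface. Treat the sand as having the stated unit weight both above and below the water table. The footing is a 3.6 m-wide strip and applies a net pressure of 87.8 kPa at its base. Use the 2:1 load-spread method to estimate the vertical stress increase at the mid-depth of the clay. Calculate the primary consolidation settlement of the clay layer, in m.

Mid-depth of clay below the ground surface: z = 2.4 + 3.8/2 = 4.3 m.
Total vertical stress at mid-clay: σ_v = 18.2×2.4 + 17.5×1.9 = 76.93 kPa.
Pore pressure: u = 9.81×(4.3 − 1.6) = 26.487 kPa.
Initial effective stress: σ'_0 = σ_v − u = 76.93 − 26.487 = 50.443 kPa.
Stress increase at mid-clay by the 2:1 spreading method:
Δσ = qB/(B+z) = 87.8×3.6/(3.6+4.3) = 40.01 kPa
Final effective stress: σ'_f = 50.443 + 40.01 = 90.453 kPa.
σ'_f = 90.453 ≤ σ'_p = 123 kPa, so the clay remains overconsolidated and only the recompression index applies:
S_c = C_r·H/(1+e₀)·log₁₀(σ'_f/σ'_0) = 0.037×3.8/1.88×log₁₀(90.453/50.443)
    = 0.074788 × 0.25362 = 0.01897 m

S_c ≈ 0.019 m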